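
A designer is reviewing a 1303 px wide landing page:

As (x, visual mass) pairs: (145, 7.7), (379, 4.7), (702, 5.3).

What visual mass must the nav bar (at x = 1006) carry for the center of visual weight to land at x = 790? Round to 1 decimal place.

w ≈ 34.1

Existing Σw = 17.7 (7.7 + 4.7 + 5.3); existing moment 7.7·145 + 4.7·379 + 5.3·702 = 6618.4.
Balance at x = 790 requires (6618.4 + w·1006) / (17.7 + w) = 790.
Rearranging, w·(1006 − 790) = 790·17.7 − 6618.4 = 7364.6, so w ≈ 7364.6/216 = 34.10.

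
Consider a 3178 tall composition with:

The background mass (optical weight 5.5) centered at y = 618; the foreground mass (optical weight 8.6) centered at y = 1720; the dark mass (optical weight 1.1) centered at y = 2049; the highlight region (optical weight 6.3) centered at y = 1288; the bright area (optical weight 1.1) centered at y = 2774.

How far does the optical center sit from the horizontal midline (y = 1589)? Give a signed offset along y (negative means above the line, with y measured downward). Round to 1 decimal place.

Weights sum to 5.5 + 8.6 + 1.1 + 6.3 + 1.1 = 22.6.
Σw·y = 5.5·618 + 8.6·1720 + 1.1·2049 + 6.3·1288 + 1.1·2774 = 31610.7, so ȳ = 31610.7/22.6 ≈ 1398.70.
Offset from y = 1589: 1398.70 − 1589 ≈ -190.30.

≈ -190.3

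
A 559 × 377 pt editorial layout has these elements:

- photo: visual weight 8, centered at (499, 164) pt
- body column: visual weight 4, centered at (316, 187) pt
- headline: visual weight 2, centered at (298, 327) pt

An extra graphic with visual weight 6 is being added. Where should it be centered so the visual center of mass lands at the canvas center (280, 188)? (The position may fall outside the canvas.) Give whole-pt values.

(-42, 174)

With the extra graphic, Σw becomes 8 + 4 + 2 + 6 = 20.
x: target moment 20×280 = 5600; current 8·499 + 4·316 + 2·298 = 5852; the extra graphic supplies -252, so x = -252/6 ≈ -42.00.
y: target moment 20×188 = 3760; current 8·164 + 4·187 + 2·327 = 2714; the extra graphic supplies 1046, so y = 1046/6 ≈ 174.33.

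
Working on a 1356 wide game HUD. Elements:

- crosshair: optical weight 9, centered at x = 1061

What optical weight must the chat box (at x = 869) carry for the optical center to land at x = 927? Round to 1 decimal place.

Known: weight 9 with moment 9·1061 = 9549.
For the centroid to hit 927: (9549 + w·869) / (9 + w) = 927.
Solving: w = (927·9 − 9549) / (869 − 927) = -1206 / -58 ≈ 20.79.

w ≈ 20.8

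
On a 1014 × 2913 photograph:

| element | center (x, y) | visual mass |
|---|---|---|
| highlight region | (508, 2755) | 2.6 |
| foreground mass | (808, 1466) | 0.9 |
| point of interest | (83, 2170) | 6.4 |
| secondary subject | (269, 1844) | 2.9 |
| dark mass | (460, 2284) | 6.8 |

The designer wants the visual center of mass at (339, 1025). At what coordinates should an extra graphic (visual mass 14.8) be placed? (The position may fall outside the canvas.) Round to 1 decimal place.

(349.6, -539.8)

After adding the extra graphic, total weight = 2.6 + 0.9 + 6.4 + 2.9 + 6.8 + 14.8 = 34.4.
x: target moment 34.4×339 = 11661.6; current 2.6·508 + 0.9·808 + 6.4·83 + 2.9·269 + 6.8·460 = 6487.3; the extra graphic supplies 5174.3, so x = 5174.3/14.8 ≈ 349.61.
y: target moment 34.4×1025 = 35260.0; current 2.6·2755 + 0.9·1466 + 6.4·2170 + 2.9·1844 + 6.8·2284 = 43249.2; the extra graphic supplies -7989.2, so y = -7989.2/14.8 ≈ -539.81.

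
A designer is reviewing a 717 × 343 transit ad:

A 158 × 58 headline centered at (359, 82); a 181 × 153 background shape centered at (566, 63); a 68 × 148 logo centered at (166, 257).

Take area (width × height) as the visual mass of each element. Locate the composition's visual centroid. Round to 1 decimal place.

(439.8, 108.3)

Areas → weights: headline 158·58 = 9164, background shape 181·153 = 27693, logo 68·148 = 10064; Σw = 46921.
x-moment: 9164·359 + 27693·566 + 10064·166 = 20634738; centroid 20634738/46921 ≈ 439.78.
y-moment: 9164·82 + 27693·63 + 10064·257 = 5082555; centroid 5082555/46921 ≈ 108.32.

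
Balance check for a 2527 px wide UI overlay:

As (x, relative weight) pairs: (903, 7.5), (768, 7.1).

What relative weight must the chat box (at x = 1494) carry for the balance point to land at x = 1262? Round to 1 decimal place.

w ≈ 26.7

Fixed elements: Σw = 7.5 + 7.1 = 14.6, Σw·x = 7.5·903 + 7.1·768 = 12225.3.
Balance at x = 1262 requires (12225.3 + w·1494) / (14.6 + w) = 1262.
So w = (1262·14.6 − 12225.3)/(1494 − 1262) = 6199.9/232 ≈ 26.72.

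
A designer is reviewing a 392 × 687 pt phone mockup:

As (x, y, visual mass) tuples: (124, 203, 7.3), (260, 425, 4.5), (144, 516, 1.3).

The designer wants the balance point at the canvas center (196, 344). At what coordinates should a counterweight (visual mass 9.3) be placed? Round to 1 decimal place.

After adding the counterweight, total weight = 7.3 + 4.5 + 1.3 + 9.3 = 22.4.
Along x: (2262.4 + 9.3·x) / 22.4 = 196 (existing moment 7.3·124 + 4.5·260 + 1.3·144 = 2262.4) ⇒ x = (4390.4 − 2262.4) / 9.3 ≈ 228.82.
Along y: (4065.2 + 9.3·y) / 22.4 = 344 (existing moment 7.3·203 + 4.5·425 + 1.3·516 = 4065.2) ⇒ y = (7705.6 − 4065.2) / 9.3 ≈ 391.44.

(228.8, 391.4)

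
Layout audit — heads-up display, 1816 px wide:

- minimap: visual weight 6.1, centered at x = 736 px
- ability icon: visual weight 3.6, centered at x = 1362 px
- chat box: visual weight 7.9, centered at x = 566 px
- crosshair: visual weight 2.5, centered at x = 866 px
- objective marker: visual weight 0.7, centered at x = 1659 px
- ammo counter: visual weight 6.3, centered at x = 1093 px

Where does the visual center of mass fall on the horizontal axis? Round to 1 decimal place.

Weights sum to 6.1 + 3.6 + 7.9 + 2.5 + 0.7 + 6.3 = 27.1.
x-moment: 6.1·736 + 3.6·1362 + 7.9·566 + 2.5·866 + 0.7·1659 + 6.3·1093 = 24076.4; centroid 24076.4/27.1 ≈ 888.43.

x ≈ 888.4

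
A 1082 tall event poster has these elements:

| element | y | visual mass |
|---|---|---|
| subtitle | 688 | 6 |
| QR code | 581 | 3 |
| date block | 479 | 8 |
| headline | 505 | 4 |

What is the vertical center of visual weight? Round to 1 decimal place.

y ≈ 558.2

Weights sum to 6 + 3 + 8 + 4 = 21.
y: (6·688 + 3·581 + 8·479 + 4·505) / 21 = 11723 / 21 ≈ 558.24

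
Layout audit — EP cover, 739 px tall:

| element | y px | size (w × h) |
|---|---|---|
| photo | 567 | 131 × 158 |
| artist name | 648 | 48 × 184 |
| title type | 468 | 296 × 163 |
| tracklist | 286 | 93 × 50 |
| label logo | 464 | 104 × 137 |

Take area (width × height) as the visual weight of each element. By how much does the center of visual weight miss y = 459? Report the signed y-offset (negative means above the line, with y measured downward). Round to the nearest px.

Taking area as weight: photo 131·158 = 20698, artist name 48·184 = 8832, title type 296·163 = 48248, tracklist 93·50 = 4650, label logo 104·137 = 14248. Sum 96676.
Σw·y = 20698·567 + 8832·648 + 48248·468 + 4650·286 + 14248·464 = 47979938, so ȳ = 47979938/96676 ≈ 496.30.
Difference: 496.30 − 459 ≈ 37.30.

≈ 37 px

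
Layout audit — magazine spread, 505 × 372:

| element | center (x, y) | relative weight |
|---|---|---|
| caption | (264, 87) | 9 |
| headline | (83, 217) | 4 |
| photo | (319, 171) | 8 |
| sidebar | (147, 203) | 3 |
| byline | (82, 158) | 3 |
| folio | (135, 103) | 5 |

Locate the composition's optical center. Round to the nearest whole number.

(207, 144)

Σw = 9 + 4 + 8 + 3 + 3 + 5 = 32.
x: (9·264 + 4·83 + 8·319 + 3·147 + 3·82 + 5·135) / 32 = 6622 / 32 ≈ 206.94
y: (9·87 + 4·217 + 8·171 + 3·203 + 3·158 + 5·103) / 32 = 4617 / 32 ≈ 144.28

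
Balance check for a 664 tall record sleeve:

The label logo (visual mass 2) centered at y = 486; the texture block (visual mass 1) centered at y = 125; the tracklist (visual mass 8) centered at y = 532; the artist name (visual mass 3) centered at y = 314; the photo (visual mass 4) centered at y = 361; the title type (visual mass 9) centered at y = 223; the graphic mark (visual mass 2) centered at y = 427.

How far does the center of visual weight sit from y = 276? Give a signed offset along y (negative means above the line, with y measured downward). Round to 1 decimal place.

≈ 89.5

Total weight = 2 + 1 + 8 + 3 + 4 + 9 + 2 = 29.
Σw·y = 10600; ȳ = 10600/29 ≈ 365.52.
Offset from y = 276: 365.52 − 276 ≈ 89.52.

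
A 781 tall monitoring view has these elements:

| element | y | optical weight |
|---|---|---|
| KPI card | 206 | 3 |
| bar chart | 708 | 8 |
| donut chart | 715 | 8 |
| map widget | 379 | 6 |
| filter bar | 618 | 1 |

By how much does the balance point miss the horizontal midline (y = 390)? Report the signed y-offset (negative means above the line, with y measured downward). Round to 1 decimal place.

Σw = 3 + 8 + 8 + 6 + 1 = 26.
Σw·y = 3·206 + 8·708 + 8·715 + 6·379 + 1·618 = 14894, so ȳ = 14894/26 ≈ 572.85.
Against y = 390, that's 572.85 − 390 = 182.85.

≈ 182.8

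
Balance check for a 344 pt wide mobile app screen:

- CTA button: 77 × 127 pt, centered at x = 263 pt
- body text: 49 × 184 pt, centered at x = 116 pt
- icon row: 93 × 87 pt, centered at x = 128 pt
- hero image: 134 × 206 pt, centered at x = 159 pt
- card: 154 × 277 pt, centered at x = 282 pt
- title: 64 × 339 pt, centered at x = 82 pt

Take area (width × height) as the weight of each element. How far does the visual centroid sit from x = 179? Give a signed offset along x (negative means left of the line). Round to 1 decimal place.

Areas → weights: CTA button 77·127 = 9779, body text 49·184 = 9016, icon row 93·87 = 8091, hero image 134·206 = 27604, card 154·277 = 42658, title 64·339 = 21696; Σw = 118844.
x: moment 22851045 / weight 118844 ≈ 192.28
Offset from x = 179: 192.28 − 179 ≈ 13.28.

≈ 13.3 pt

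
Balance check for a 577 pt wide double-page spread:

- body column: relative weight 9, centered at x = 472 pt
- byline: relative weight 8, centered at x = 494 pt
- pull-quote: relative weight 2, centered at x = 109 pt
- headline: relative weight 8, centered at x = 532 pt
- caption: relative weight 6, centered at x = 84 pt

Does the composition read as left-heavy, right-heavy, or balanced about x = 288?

right-heavy

Σw = 9 + 8 + 2 + 8 + 6 = 33.
x-moment: 9·472 + 8·494 + 2·109 + 8·532 + 6·84 = 13178; centroid 13178/33 ≈ 399.33.
399.3 lies right of the midline 288, so the layout is right-heavy.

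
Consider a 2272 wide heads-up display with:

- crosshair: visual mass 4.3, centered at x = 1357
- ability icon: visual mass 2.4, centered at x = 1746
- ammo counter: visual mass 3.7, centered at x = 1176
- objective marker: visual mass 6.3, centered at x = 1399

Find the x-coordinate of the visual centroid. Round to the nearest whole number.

x ≈ 1389

Weights sum to 4.3 + 2.4 + 3.7 + 6.3 = 16.7.
x: (4.3·1357 + 2.4·1746 + 3.7·1176 + 6.3·1399) / 16.7 = 23190.4 / 16.7 ≈ 1388.65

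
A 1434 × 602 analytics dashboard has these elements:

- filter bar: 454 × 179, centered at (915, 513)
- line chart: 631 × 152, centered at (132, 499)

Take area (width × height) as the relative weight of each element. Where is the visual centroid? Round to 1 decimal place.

(491.1, 505.4)

Areas → weights: filter bar 454·179 = 81266, line chart 631·152 = 95912; Σw = 177178.
x-moment: 81266·915 + 95912·132 = 87018774; centroid 87018774/177178 ≈ 491.14.
y-moment: 81266·513 + 95912·499 = 89549546; centroid 89549546/177178 ≈ 505.42.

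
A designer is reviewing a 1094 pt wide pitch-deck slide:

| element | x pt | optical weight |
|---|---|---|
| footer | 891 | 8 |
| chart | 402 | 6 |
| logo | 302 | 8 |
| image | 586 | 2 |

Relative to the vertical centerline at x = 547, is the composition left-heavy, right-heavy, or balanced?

Total weight = 8 + 6 + 8 + 2 = 24.
x-moment: 8·891 + 6·402 + 8·302 + 2·586 = 13128; centroid 13128/24 ≈ 547.00.
That equals the midline 547 — balanced.

balanced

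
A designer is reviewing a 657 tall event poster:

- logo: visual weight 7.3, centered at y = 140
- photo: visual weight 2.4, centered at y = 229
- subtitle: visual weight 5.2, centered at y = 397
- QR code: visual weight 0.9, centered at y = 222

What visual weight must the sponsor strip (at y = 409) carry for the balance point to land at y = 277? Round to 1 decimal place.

Fixed elements: Σw = 7.3 + 2.4 + 5.2 + 0.9 = 15.8, Σw·y = 7.3·140 + 2.4·229 + 5.2·397 + 0.9·222 = 3835.8.
Set Σw·y/Σw = 277: (3835.8 + 409w) = 277·(15.8 + w).
Solving: w = (277·15.8 − 3835.8) / (409 − 277) = 540.8 / 132 ≈ 4.10.

w ≈ 4.1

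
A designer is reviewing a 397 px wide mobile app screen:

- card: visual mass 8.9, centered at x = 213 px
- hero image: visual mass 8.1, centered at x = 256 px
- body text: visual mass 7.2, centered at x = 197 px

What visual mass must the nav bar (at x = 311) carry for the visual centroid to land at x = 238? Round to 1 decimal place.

Known weights sum to 8.9 + 8.1 + 7.2 = 24.2; their moment is 8.9·213 + 8.1·256 + 7.2·197 = 5387.7.
For the centroid to hit 238: (5387.7 + w·311) / (24.2 + w) = 238.
Solving: w = (238·24.2 − 5387.7) / (311 − 238) = 371.9 / 73 ≈ 5.09.

w ≈ 5.1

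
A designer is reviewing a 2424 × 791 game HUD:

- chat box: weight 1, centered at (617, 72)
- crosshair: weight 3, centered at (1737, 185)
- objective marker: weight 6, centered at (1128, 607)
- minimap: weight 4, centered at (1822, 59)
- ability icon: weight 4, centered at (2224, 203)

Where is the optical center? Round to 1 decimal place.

Σw = 1 + 3 + 6 + 4 + 4 = 18.
Σw·x = 1·617 + 3·1737 + 6·1128 + 4·1822 + 4·2224 = 28780, so x̄ = 28780/18 ≈ 1598.89.
Σw·y = 1·72 + 3·185 + 6·607 + 4·59 + 4·203 = 5317, so ȳ = 5317/18 ≈ 295.39.

(1598.9, 295.4)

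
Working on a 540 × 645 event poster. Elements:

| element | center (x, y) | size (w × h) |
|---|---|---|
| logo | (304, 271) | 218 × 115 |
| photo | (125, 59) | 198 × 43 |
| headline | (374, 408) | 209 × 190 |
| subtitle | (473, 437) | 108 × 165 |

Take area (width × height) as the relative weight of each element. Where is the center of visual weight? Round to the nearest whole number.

Areas: logo 218·115 = 25070, photo 198·43 = 8514, headline 209·190 = 39710, subtitle 108·165 = 17820. Total weight = 91114.
x: (25070·304 + 8514·125 + 39710·374 + 17820·473) / 91114 = 31965930 / 91114 ≈ 350.83
y: (25070·271 + 8514·59 + 39710·408 + 17820·437) / 91114 = 31285316 / 91114 ≈ 343.36

(351, 343)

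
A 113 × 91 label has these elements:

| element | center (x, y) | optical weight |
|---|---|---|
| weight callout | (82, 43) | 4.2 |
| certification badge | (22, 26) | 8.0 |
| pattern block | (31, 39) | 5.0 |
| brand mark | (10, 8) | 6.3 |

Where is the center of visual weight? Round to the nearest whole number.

Weights sum to 4.2 + 8.0 + 5.0 + 6.3 = 23.5.
x-moment: 4.2·82 + 8.0·22 + 5.0·31 + 6.3·10 = 738.4; centroid 738.4/23.5 ≈ 31.42.
y-moment: 4.2·43 + 8.0·26 + 5.0·39 + 6.3·8 = 634.0; centroid 634.0/23.5 ≈ 26.98.

(31, 27)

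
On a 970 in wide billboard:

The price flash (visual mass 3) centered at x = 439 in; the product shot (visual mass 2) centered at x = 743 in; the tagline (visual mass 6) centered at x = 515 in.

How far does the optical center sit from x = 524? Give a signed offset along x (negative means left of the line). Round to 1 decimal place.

Total weight = 3 + 2 + 6 = 11.
Σw·x = 3·439 + 2·743 + 6·515 = 5893, so x̄ = 5893/11 ≈ 535.73.
Against x = 524, that's 535.73 − 524 = 11.73.

≈ 11.7 in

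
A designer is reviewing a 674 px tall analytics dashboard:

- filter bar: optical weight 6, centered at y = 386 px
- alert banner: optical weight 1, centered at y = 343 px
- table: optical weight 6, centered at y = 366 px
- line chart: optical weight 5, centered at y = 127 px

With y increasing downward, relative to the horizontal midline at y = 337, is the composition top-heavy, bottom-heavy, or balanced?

top-heavy

Σw = 6 + 1 + 6 + 5 = 18.
y: (6·386 + 1·343 + 6·366 + 5·127) / 18 = 5490 / 18 ≈ 305.00
305.0 lies above (smaller y than) the midline 337, so the layout is top-heavy.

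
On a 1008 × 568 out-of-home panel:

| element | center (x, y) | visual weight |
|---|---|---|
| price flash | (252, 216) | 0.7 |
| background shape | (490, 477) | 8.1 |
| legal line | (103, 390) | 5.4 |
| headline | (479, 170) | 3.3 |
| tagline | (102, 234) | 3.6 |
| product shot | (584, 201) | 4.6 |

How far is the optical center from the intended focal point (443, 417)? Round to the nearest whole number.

Weights sum to 0.7 + 8.1 + 5.4 + 3.3 + 3.6 + 4.6 = 25.7.
x: (0.7·252 + 8.1·490 + 5.4·103 + 3.3·479 + 3.6·102 + 4.6·584) / 25.7 = 9335.9 / 25.7 ≈ 363.26
y: (0.7·216 + 8.1·477 + 5.4·390 + 3.3·170 + 3.6·234 + 4.6·201) / 25.7 = 8448.9 / 25.7 ≈ 328.75
Offset from (443, 417): Δx ≈ -79.74, Δy ≈ -88.25; distance = √(Δx² + Δy²) ≈ 118.94.

≈ 119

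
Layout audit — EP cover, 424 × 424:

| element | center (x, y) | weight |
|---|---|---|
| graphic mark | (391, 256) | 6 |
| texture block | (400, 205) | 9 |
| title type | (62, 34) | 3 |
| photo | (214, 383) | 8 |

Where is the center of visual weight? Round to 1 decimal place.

Weights sum to 6 + 9 + 3 + 8 = 26.
Σw·x = 6·391 + 9·400 + 3·62 + 8·214 = 7844, so x̄ = 7844/26 ≈ 301.69.
Σw·y = 6·256 + 9·205 + 3·34 + 8·383 = 6547, so ȳ = 6547/26 ≈ 251.81.

(301.7, 251.8)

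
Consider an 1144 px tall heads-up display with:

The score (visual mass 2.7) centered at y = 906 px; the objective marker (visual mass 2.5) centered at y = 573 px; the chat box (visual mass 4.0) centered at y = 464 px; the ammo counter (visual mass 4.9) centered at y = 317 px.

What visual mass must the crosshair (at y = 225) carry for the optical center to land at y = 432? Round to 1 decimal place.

Fixed elements: Σw = 2.7 + 2.5 + 4.0 + 4.9 = 14.1, Σw·y = 2.7·906 + 2.5·573 + 4.0·464 + 4.9·317 = 7288.0.
Balance at y = 432 requires (7288.0 + w·225) / (14.1 + w) = 432.
Rearranging, w·(225 − 432) = 432·14.1 − 7288.0 = -1196.8, so w ≈ -1196.8/-207 = 5.78.

w ≈ 5.8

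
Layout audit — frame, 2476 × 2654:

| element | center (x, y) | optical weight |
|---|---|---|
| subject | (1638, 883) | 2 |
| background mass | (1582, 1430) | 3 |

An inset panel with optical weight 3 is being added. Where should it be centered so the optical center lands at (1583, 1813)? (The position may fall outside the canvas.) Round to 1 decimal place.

(1547.3, 2816.0)

New total weight: (2 + 3) + 3 = 8.
x: need Σw·x = 8·1583 = 12664. Existing = 2·1638 + 3·1582 = 8022. Remainder 4642 / 3 ≈ 1547.33.
y: need Σw·y = 8·1813 = 14504. Existing = 2·883 + 3·1430 = 6056. Remainder 8448 / 3 ≈ 2816.00.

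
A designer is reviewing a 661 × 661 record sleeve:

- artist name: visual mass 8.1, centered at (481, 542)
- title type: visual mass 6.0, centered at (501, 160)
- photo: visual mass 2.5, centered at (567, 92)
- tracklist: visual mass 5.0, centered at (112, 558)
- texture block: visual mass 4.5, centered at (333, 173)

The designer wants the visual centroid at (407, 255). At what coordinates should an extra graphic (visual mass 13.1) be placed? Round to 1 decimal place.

(425.7, 64.7)

After adding the extra graphic, total weight = 8.1 + 6.0 + 2.5 + 5.0 + 4.5 + 13.1 = 39.2.
Along x: (10378.1 + 13.1·x) / 39.2 = 407 (existing moment 8.1·481 + 6.0·501 + 2.5·567 + 5.0·112 + 4.5·333 = 10378.1) ⇒ x = (15954.4 − 10378.1) / 13.1 ≈ 425.67.
Along y: (9148.7 + 13.1·y) / 39.2 = 255 (existing moment 8.1·542 + 6.0·160 + 2.5·92 + 5.0·558 + 4.5·173 = 9148.7) ⇒ y = (9996.0 − 9148.7) / 13.1 ≈ 64.68.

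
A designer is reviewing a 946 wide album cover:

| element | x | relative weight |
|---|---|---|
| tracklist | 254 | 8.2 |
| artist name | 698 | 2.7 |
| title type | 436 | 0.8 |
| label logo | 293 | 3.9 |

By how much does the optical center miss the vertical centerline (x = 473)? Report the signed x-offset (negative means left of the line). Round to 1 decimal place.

≈ -123.1

Total weight = 8.2 + 2.7 + 0.8 + 3.9 = 15.6.
Σw·x = 8.2·254 + 2.7·698 + 0.8·436 + 3.9·293 = 5458.9, so x̄ = 5458.9/15.6 ≈ 349.93.
Against x = 473, that's 349.93 − 473 = -123.07.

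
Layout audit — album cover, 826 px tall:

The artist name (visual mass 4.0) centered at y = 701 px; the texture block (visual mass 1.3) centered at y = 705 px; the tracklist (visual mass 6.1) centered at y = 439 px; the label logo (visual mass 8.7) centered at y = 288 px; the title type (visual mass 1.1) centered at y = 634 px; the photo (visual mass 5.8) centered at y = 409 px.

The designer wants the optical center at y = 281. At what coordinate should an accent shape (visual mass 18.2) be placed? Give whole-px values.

New total weight: (4.0 + 1.3 + 6.1 + 8.7 + 1.1 + 5.8) + 18.2 = 45.2.
y: need Σw·y = 45.2·281 = 12701.2. Existing = 4.0·701 + 1.3·705 + 6.1·439 + 8.7·288 + 1.1·634 + 5.8·409 = 11973.6. Remainder 727.6 / 18.2 ≈ 39.98.

y ≈ 40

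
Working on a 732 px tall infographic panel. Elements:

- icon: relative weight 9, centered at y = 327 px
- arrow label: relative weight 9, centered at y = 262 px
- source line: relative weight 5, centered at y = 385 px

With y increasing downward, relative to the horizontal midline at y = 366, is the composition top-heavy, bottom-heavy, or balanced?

Σw = 9 + 9 + 5 = 23.
Σw·y = 9·327 + 9·262 + 5·385 = 7226, so ȳ = 7226/23 ≈ 314.17.
314.2 lies above (smaller y than) the midline 366, so the layout is top-heavy.

top-heavy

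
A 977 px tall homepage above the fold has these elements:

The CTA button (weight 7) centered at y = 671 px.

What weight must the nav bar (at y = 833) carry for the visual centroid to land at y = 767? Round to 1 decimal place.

w ≈ 10.2

The single fixed element contributes weight 7, moment 7·671 = 4697.
Set Σw·y/Σw = 767: (4697 + 833w) = 767·(7 + w).
Solving: w = (767·7 − 4697) / (833 − 767) = 672 / 66 ≈ 10.18.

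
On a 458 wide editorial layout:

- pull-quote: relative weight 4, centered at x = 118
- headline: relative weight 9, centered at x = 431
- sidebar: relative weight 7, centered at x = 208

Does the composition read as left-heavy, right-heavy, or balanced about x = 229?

Σw = 4 + 9 + 7 = 20.
x-moment: 4·118 + 9·431 + 7·208 = 5807; centroid 5807/20 ≈ 290.35.
Since 290.4 is right of 229, the composition reads right-heavy.

right-heavy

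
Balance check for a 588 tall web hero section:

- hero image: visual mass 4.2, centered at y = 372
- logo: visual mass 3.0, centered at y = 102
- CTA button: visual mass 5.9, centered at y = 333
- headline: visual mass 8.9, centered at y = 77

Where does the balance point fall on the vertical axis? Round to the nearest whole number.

y ≈ 205

Weights sum to 4.2 + 3.0 + 5.9 + 8.9 = 22.0.
y-moment: 4.2·372 + 3.0·102 + 5.9·333 + 8.9·77 = 4518.4; centroid 4518.4/22.0 ≈ 205.38.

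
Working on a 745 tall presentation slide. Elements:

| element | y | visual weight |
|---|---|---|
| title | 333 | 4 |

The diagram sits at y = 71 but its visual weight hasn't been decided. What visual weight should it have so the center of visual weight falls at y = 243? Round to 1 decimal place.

w ≈ 2.1

Known: weight 4 with moment 4·333 = 1332.
Balance at y = 243 requires (1332 + w·71) / (4 + w) = 243.
So w = (243·4 − 1332)/(71 − 243) = -360/-172 ≈ 2.09.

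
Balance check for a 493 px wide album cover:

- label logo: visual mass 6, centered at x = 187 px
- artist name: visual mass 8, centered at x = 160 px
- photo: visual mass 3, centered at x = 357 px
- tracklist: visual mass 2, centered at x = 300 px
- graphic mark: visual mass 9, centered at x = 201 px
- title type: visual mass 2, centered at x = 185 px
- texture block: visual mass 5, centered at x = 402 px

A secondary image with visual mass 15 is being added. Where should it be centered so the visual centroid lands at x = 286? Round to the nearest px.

x ≈ 403

After adding the secondary image, total weight = 6 + 8 + 3 + 2 + 9 + 2 + 5 + 15 = 50.
Along x: (8262 + 15·x) / 50 = 286 (existing moment 6·187 + 8·160 + 3·357 + 2·300 + 9·201 + 2·185 + 5·402 = 8262) ⇒ x = (14300 − 8262) / 15 ≈ 402.53.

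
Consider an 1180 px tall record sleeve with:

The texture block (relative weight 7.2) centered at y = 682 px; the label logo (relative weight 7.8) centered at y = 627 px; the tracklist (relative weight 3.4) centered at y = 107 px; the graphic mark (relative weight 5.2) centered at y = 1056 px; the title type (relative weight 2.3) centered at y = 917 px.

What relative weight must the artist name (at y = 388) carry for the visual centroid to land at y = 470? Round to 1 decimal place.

Known weights sum to 7.2 + 7.8 + 3.4 + 5.2 + 2.3 = 25.9; their moment is 7.2·682 + 7.8·627 + 3.4·107 + 5.2·1056 + 2.3·917 = 17765.1.
Balance at y = 470 requires (17765.1 + w·388) / (25.9 + w) = 470.
Solving: w = (470·25.9 − 17765.1) / (388 − 470) = -5592.1 / -82 ≈ 68.20.

w ≈ 68.2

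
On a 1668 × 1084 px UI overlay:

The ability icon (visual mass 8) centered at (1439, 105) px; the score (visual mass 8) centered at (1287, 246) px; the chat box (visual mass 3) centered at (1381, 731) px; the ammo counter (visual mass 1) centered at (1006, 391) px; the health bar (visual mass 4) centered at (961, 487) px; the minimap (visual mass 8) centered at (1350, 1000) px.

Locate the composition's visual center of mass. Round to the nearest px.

Σw = 8 + 8 + 3 + 1 + 4 + 8 = 32.
Σw·x = 8·1439 + 8·1287 + 3·1381 + 1·1006 + 4·961 + 8·1350 = 41601, so x̄ = 41601/32 ≈ 1300.03.
Σw·y = 8·105 + 8·246 + 3·731 + 1·391 + 4·487 + 8·1000 = 15340, so ȳ = 15340/32 ≈ 479.38.

(1300, 479)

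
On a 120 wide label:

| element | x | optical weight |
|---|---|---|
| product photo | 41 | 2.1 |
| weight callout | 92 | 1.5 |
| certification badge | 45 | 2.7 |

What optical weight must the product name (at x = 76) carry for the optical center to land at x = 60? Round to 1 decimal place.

w ≈ 2.0

Existing Σw = 6.3 (2.1 + 1.5 + 2.7); existing moment 2.1·41 + 1.5·92 + 2.7·45 = 345.6.
Set Σw·x/Σw = 60: (345.6 + 76w) = 60·(6.3 + w).
So w = (60·6.3 − 345.6)/(76 − 60) = 32.4/16 ≈ 2.03.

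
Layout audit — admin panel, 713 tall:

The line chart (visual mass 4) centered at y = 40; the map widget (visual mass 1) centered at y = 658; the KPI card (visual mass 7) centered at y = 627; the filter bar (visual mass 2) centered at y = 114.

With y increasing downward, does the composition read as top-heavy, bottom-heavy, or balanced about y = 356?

bottom-heavy

Weights sum to 4 + 1 + 7 + 2 = 14.
y-moment: 4·40 + 1·658 + 7·627 + 2·114 = 5435; centroid 5435/14 ≈ 388.21.
Since 388.2 is below (larger y than) 356, the composition reads bottom-heavy.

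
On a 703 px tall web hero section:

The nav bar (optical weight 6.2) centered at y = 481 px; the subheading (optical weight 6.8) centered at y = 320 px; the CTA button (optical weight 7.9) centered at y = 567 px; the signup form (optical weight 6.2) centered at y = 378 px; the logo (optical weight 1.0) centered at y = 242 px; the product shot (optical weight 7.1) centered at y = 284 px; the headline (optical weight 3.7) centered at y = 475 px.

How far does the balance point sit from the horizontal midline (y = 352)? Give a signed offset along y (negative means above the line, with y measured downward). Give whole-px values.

≈ 59 px

Total weight = 6.2 + 6.8 + 7.9 + 6.2 + 1.0 + 7.1 + 3.7 = 38.9.
Σw·y = 15997.0; ȳ = 15997.0/38.9 ≈ 411.23.
Against y = 352, that's 411.23 − 352 = 59.23.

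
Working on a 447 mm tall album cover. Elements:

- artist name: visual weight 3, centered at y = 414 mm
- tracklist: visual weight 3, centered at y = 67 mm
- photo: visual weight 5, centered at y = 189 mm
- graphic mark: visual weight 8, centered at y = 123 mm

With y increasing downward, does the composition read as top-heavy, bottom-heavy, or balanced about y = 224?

top-heavy

Weights sum to 3 + 3 + 5 + 8 = 19.
y-moment: 3·414 + 3·67 + 5·189 + 8·123 = 3372; centroid 3372/19 ≈ 177.47.
Since 177.5 is above (smaller y than) 224, the composition reads top-heavy.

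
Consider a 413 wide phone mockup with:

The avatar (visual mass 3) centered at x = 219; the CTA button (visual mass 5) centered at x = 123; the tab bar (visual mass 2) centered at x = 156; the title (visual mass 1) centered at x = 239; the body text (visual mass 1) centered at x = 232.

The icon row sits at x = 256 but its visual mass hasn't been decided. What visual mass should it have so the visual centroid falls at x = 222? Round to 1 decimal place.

w ≈ 17.9

Fixed elements: Σw = 3 + 5 + 2 + 1 + 1 = 12, Σw·x = 3·219 + 5·123 + 2·156 + 1·239 + 1·232 = 2055.
For the centroid to hit 222: (2055 + w·256) / (12 + w) = 222.
So w = (222·12 − 2055)/(256 − 222) = 609/34 ≈ 17.91.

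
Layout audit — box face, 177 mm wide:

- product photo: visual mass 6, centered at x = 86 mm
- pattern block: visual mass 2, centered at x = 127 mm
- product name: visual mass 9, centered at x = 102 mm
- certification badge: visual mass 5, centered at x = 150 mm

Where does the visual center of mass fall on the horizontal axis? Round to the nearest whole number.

Weights sum to 6 + 2 + 9 + 5 = 22.
Σw·x = 6·86 + 2·127 + 9·102 + 5·150 = 2438, so x̄ = 2438/22 ≈ 110.82.

x ≈ 111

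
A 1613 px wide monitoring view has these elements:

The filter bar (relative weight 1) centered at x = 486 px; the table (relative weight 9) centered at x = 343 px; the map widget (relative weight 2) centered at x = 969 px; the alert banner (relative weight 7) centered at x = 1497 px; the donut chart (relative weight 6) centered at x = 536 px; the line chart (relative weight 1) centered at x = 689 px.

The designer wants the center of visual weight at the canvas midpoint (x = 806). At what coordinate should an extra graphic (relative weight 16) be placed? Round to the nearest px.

x ≈ 872

New total weight: (1 + 9 + 2 + 7 + 6 + 1) + 16 = 42.
x: need Σw·x = 42·806 = 33852. Existing = 1·486 + 9·343 + 2·969 + 7·1497 + 6·536 + 1·689 = 19895. Remainder 13957 / 16 ≈ 872.31.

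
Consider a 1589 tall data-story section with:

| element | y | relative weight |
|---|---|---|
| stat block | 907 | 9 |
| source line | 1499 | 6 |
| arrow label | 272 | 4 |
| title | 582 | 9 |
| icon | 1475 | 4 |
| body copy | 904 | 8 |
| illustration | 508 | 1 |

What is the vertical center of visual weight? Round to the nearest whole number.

Total weight = 9 + 6 + 4 + 9 + 4 + 8 + 1 = 41.
y: moment 37123 / weight 41 ≈ 905.44

y ≈ 905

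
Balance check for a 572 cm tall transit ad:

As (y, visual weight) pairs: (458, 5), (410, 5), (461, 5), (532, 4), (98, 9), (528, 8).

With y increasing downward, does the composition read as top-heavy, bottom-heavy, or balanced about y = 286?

bottom-heavy

Weights sum to 5 + 5 + 5 + 4 + 9 + 8 = 36.
y: moment 13879 / weight 36 ≈ 385.53
Since 385.5 is below (larger y than) 286, the composition reads bottom-heavy.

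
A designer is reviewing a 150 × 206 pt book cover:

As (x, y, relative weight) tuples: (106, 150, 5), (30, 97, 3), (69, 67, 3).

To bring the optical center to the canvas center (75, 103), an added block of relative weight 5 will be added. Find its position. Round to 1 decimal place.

(74.6, 81.2)

After adding the added block, total weight = 5 + 3 + 3 + 5 = 16.
Along x: (827 + 5·x) / 16 = 75 (existing moment 5·106 + 3·30 + 3·69 = 827) ⇒ x = (1200 − 827) / 5 ≈ 74.60.
Along y: (1242 + 5·y) / 16 = 103 (existing moment 5·150 + 3·97 + 3·67 = 1242) ⇒ y = (1648 − 1242) / 5 ≈ 81.20.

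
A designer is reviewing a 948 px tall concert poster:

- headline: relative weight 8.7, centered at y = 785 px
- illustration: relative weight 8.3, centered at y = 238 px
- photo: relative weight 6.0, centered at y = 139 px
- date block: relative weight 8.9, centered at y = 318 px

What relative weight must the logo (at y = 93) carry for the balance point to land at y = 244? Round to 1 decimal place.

Existing Σw = 31.9 (8.7 + 8.3 + 6.0 + 8.9); existing moment 8.7·785 + 8.3·238 + 6.0·139 + 8.9·318 = 12469.1.
Set Σw·y/Σw = 244: (12469.1 + 93w) = 244·(31.9 + w).
So w = (244·31.9 − 12469.1)/(93 − 244) = -4685.5/-151 ≈ 31.03.

w ≈ 31.0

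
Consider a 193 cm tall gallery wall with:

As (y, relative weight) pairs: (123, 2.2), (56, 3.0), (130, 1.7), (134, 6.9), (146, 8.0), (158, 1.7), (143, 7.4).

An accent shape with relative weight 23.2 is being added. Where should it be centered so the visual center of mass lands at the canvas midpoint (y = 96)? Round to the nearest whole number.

After adding the accent shape, total weight = 2.2 + 3.0 + 1.7 + 6.9 + 8.0 + 1.7 + 7.4 + 23.2 = 54.1.
y: need Σw·y = 54.1·96 = 5193.6. Existing = 2.2·123 + 3.0·56 + 1.7·130 + 6.9·134 + 8.0·146 + 1.7·158 + 7.4·143 = 4079.0. Remainder 1114.6 / 23.2 ≈ 48.04.

y ≈ 48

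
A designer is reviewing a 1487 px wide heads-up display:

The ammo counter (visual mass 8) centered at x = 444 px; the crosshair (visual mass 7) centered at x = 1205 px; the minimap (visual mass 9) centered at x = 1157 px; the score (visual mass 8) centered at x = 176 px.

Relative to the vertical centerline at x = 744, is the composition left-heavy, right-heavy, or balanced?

balanced

Weights sum to 8 + 7 + 9 + 8 = 32.
Σw·x = 8·444 + 7·1205 + 9·1157 + 8·176 = 23808, so x̄ = 23808/32 ≈ 744.00.
That equals the midline 744 — balanced.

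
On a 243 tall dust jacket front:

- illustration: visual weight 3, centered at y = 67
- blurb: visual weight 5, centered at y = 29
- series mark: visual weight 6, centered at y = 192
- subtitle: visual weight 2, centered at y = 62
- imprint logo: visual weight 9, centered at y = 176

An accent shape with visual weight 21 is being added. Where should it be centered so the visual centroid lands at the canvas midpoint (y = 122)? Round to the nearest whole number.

y ≈ 115

New total weight: (3 + 5 + 6 + 2 + 9) + 21 = 46.
y: target moment 46×122 = 5612; current 3·67 + 5·29 + 6·192 + 2·62 + 9·176 = 3206; the accent shape supplies 2406, so y = 2406/21 ≈ 114.57.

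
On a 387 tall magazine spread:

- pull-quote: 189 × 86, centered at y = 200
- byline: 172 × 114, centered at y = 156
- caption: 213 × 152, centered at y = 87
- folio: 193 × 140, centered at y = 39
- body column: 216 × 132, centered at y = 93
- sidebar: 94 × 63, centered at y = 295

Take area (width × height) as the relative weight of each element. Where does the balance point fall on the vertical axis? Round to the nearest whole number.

y ≈ 112

Areas: pull-quote 189·86 = 16254, byline 172·114 = 19608, caption 213·152 = 32376, folio 193·140 = 27020, body column 216·132 = 28512, sidebar 94·63 = 5922. Total weight = 129692.
y-moment: 16254·200 + 19608·156 + 32376·87 + 27020·39 + 28512·93 + 5922·295 = 14578746; centroid 14578746/129692 ≈ 112.41.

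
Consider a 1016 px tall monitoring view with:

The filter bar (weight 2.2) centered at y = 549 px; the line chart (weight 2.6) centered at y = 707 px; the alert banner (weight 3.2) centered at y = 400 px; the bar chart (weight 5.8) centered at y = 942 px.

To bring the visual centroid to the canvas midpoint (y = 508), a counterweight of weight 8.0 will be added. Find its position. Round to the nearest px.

New total weight: (2.2 + 2.6 + 3.2 + 5.8) + 8.0 = 21.8.
y: target moment 21.8×508 = 11074.4; current 2.2·549 + 2.6·707 + 3.2·400 + 5.8·942 = 9789.6; the counterweight supplies 1284.8, so y = 1284.8/8.0 ≈ 160.60.

y ≈ 161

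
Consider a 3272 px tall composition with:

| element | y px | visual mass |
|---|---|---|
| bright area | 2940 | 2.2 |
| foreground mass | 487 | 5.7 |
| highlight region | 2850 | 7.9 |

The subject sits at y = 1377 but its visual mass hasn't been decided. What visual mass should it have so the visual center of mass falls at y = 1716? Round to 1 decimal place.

w ≈ 13.7

Fixed elements: Σw = 2.2 + 5.7 + 7.9 = 15.8, Σw·y = 2.2·2940 + 5.7·487 + 7.9·2850 = 31758.9.
Balance at y = 1716 requires (31758.9 + w·1377) / (15.8 + w) = 1716.
Solving: w = (1716·15.8 − 31758.9) / (1377 − 1716) = -4646.1 / -339 ≈ 13.71.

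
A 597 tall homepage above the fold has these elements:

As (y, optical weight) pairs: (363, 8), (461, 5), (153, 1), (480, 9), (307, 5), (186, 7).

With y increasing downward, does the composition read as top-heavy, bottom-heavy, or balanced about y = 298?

Total weight = 8 + 5 + 1 + 9 + 5 + 7 = 35.
y-moment: 8·363 + 5·461 + 1·153 + 9·480 + 5·307 + 7·186 = 12519; centroid 12519/35 ≈ 357.69.
357.7 lies below (larger y than) the midline 298, so the layout is bottom-heavy.

bottom-heavy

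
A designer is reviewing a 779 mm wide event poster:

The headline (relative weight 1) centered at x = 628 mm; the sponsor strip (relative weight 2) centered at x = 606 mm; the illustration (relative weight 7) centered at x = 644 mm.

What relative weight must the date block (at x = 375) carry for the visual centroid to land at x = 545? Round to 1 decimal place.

w ≈ 5.3

Known weights sum to 1 + 2 + 7 = 10; their moment is 1·628 + 2·606 + 7·644 = 6348.
For the centroid to hit 545: (6348 + w·375) / (10 + w) = 545.
Solving: w = (545·10 − 6348) / (375 − 545) = -898 / -170 ≈ 5.28.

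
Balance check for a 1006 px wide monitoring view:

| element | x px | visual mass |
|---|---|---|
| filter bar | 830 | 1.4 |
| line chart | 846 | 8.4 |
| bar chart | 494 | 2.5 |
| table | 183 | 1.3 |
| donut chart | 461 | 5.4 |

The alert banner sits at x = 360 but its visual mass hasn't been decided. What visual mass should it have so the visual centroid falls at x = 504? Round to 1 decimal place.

Known weights sum to 1.4 + 8.4 + 2.5 + 1.3 + 5.4 = 19.0; their moment is 1.4·830 + 8.4·846 + 2.5·494 + 1.3·183 + 5.4·461 = 12230.7.
For the centroid to hit 504: (12230.7 + w·360) / (19.0 + w) = 504.
Solving: w = (504·19.0 − 12230.7) / (360 − 504) = -2654.7 / -144 ≈ 18.44.

w ≈ 18.4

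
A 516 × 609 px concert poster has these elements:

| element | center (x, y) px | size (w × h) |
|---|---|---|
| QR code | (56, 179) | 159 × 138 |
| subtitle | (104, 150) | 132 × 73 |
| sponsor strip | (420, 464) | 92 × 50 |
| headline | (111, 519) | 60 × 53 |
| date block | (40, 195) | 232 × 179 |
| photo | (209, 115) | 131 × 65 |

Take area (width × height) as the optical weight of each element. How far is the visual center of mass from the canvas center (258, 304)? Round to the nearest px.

Areas → weights: QR code 159·138 = 21942, subtitle 132·73 = 9636, sponsor strip 92·50 = 4600, headline 60·53 = 3180, date block 232·179 = 41528, photo 131·65 = 8515; Σw = 89401.
Σw·x = 7956631; x̄ = 7956631/89401 ≈ 89.00.
Σw·y = 18235023; ȳ = 18235023/89401 ≈ 203.97.
From (258, 304): dx = -169.00, dy = -100.03, so the distance is √(dx²+dy²) ≈ 196.39.

≈ 196 px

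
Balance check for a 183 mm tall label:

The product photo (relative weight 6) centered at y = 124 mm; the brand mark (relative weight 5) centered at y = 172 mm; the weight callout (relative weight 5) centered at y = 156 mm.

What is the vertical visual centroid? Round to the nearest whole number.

Weights sum to 6 + 5 + 5 = 16.
y-moment: 6·124 + 5·172 + 5·156 = 2384; centroid 2384/16 ≈ 149.00.

y ≈ 149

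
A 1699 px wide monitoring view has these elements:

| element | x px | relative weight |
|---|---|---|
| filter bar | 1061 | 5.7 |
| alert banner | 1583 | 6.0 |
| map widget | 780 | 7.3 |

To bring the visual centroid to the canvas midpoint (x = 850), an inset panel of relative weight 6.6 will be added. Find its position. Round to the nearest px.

x ≈ 79

With the inset panel, Σw becomes 5.7 + 6.0 + 7.3 + 6.6 = 25.6.
x: need Σw·x = 25.6·850 = 21760.0. Existing = 5.7·1061 + 6.0·1583 + 7.3·780 = 21239.7. Remainder 520.3 / 6.6 ≈ 78.83.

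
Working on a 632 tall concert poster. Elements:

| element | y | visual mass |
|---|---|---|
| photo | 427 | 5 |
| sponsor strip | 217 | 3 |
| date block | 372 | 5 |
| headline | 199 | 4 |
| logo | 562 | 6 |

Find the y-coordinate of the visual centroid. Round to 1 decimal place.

y ≈ 383.2

Total weight = 5 + 3 + 5 + 4 + 6 = 23.
y-moment: 5·427 + 3·217 + 5·372 + 4·199 + 6·562 = 8814; centroid 8814/23 ≈ 383.22.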